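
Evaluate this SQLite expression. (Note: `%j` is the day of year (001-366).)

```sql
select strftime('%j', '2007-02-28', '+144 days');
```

203

First apply '+144 days': 2007-02-28 → 2007-07-22.
Day-of-year for 2007-07-22: days since 2007-01-01 inclusive = 203, zero-padded to 203.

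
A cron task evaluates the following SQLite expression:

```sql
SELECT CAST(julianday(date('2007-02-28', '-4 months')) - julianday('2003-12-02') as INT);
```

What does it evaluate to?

Adding -4 months to 2007-02-28 gives 2006-10-28.
29 days remain in December 2003 after the 2nd (31 − 2).
Full months from January 2004 through September 2006 contribute their day counts.
Then 28 days into October 2006.
Total: 29 + 31 + 29 + 31 + 30 + 31 + 30 + 31 + 31 + 30 + 31 + 30 + 31 + 31 + 28 + 31 + 30 + 31 + 30 + 31 + 31 + 30 + 31 + 30 + 31 + 31 + 28 + 31 + 30 + 31 + 30 + 31 + 31 + 30 + 28 = 1061.

1061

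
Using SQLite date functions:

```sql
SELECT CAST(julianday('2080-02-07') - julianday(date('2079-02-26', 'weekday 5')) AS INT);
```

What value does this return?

341

`weekday 5` advances to the next Friday; 2079-02-26 is a Sunday, so it moves forward to 2079-03-03.
28 days remain in March 2079 after the 3rd (31 − 3).
Full months from April 2079 through January 2080 contribute their day counts.
Then 7 days into February 2080.
Total: 28 + 30 + 31 + 30 + 31 + 31 + 30 + 31 + 30 + 31 + 31 + 7 = 341.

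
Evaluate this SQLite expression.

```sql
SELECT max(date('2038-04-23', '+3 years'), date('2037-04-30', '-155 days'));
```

date('2038-04-23', '+3 years') → 2041-04-23.
date('2037-04-30', '-155 days') → 2036-11-26.
Later of the two is 2041-04-23.

2041-04-23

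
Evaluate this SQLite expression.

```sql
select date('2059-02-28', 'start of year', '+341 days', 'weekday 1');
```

`start of year` rewinds 2059-02-28 to 2059-01-01.
Applying '+341 days' to 2059-01-01: counting 341 days forward gives 2059-12-08.
`weekday 1` advances to the next Monday; 2059-12-08 is already a Monday, so it stays at 2059-12-08.

2059-12-08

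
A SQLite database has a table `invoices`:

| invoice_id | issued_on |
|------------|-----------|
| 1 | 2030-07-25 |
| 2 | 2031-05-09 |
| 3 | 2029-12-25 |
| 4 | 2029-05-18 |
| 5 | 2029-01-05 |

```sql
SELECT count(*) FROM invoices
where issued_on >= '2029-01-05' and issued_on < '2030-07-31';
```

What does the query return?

4

Rows in [2029-01-05, 2030-07-31): 2030-07-25, 2029-12-25, 2029-05-18, 2029-01-05 → 4 rows.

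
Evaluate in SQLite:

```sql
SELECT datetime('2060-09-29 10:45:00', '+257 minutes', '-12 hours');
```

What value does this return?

257 minutes = 4h 17m; +257 minutes from 2060-09-29 10:45:00 is 2060-09-29 15:02:00.
-12 hours from 2060-09-29 15:02:00 is 2060-09-29 03:02:00.

2060-09-29 03:02:00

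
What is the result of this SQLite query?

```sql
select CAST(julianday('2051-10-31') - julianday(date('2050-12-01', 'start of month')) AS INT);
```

`start of month` rewinds 2050-12-01 to 2050-12-01.
30 days remain in December 2050 after the 1st (31 − 1).
Full months from January 2051 through September 2051 contribute their day counts.
Then 31 days into October 2051.
Total: 30 + 31 + 28 + 31 + 30 + 31 + 30 + 31 + 31 + 30 + 31 = 334.

334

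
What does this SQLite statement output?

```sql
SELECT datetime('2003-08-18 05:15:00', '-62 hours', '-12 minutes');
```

-62 hours from 2003-08-18 05:15:00 is 2003-08-15 15:15:00 (crosses midnight).
-12 minutes from 2003-08-15 15:15:00 is 2003-08-15 15:03:00.

2003-08-15 15:03:00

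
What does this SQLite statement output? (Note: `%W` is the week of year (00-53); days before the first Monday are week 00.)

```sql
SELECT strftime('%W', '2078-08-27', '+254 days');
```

First apply '+254 days': 2078-08-27 → 2079-05-08.
2079-05-08 is a Monday. SQLite's %W counts Mondays since the year started; the result is 19.

19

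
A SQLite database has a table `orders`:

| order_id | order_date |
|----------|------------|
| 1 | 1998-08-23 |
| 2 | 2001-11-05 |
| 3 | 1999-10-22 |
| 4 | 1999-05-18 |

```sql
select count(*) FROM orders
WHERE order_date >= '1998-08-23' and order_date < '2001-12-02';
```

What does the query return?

Rows in [1998-08-23, 2001-12-02): 1998-08-23, 2001-11-05, 1999-10-22, 1999-05-18 → 4 rows.

4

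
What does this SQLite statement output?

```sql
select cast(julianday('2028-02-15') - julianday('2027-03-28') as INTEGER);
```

324

3 days remain in March 2027 after the 28th (31 − 28).
Full months from April 2027 through January 2028 contribute their day counts.
Then 15 days into February 2028.
Total: 3 + 30 + 31 + 30 + 31 + 31 + 30 + 31 + 30 + 31 + 31 + 15 = 324.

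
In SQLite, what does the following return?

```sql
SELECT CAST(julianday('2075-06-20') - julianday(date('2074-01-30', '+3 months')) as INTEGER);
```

Adding +3 months to 2074-01-30 gives 2074-04-30.
0 days remain in April 2074 after the 30th (30 − 30).
Full months from May 2074 through May 2075 contribute their day counts.
Then 20 days into June 2075.
Total: 0 + 31 + 30 + 31 + 31 + 30 + 31 + 30 + 31 + 31 + 28 + 31 + 30 + 31 + 20 = 416.

416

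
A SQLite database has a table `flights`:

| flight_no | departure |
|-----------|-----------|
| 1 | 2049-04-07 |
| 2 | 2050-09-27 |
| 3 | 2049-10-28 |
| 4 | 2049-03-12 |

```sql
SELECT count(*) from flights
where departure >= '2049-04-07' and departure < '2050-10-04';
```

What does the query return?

Rows in [2049-04-07, 2050-10-04): 2049-04-07, 2050-09-27, 2049-10-28 → 3 rows.

3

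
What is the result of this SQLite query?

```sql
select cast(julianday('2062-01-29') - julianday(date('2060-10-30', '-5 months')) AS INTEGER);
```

609

Adding -5 months to 2060-10-30 gives 2060-05-30.
1 day remains in May 2060 after the 30th (31 − 30).
Full months from June 2060 through December 2061 contribute their day counts.
Then 29 days into January 2062.
Total: 1 + 30 + 31 + 31 + 30 + 31 + 30 + 31 + 31 + 28 + 31 + 30 + 31 + 30 + 31 + 31 + 30 + 31 + 30 + 31 + 29 = 609.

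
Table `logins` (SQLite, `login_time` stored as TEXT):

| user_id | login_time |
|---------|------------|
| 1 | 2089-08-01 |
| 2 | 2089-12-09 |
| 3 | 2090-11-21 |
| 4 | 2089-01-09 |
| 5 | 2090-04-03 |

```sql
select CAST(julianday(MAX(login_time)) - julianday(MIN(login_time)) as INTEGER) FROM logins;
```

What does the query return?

MIN = 2089-01-09, MAX = 2090-11-21.
22 days remain in January 2089 after the 9th (31 − 9).
Full months from February 2089 through October 2090 contribute their day counts.
Then 21 days into November 2090.
Total: 22 + 28 + 31 + 30 + 31 + 30 + 31 + 31 + 30 + 31 + 30 + 31 + 31 + 28 + 31 + 30 + 31 + 30 + 31 + 31 + 30 + 31 + 21 = 681.

681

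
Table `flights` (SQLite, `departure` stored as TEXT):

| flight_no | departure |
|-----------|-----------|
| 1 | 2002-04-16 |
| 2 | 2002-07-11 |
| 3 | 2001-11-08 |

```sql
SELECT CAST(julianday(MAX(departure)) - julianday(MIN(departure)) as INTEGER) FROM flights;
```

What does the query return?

MIN = 2001-11-08, MAX = 2002-07-11.
22 days remain in November 2001 after the 8th (30 − 8).
Full months from December 2001 through June 2002 contribute their day counts.
Then 11 days into July 2002.
Total: 22 + 31 + 31 + 28 + 31 + 30 + 31 + 30 + 11 = 245.

245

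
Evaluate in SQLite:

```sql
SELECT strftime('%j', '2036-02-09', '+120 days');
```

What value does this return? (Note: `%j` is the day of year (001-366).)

First apply '+120 days': 2036-02-09 → 2036-06-08.
Day-of-year for 2036-06-08: days since 2036-01-01 inclusive = 160, zero-padded to 160.

160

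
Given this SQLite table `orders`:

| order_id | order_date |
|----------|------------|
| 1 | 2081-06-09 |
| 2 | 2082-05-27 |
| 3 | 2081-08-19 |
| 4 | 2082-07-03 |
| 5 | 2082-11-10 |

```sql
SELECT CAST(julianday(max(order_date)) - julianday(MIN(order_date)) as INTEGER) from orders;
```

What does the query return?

MIN = 2081-06-09, MAX = 2082-11-10.
21 days remain in June 2081 after the 9th (30 − 9).
Full months from July 2081 through October 2082 contribute their day counts.
Then 10 days into November 2082.
Total: 21 + 31 + 31 + 30 + 31 + 30 + 31 + 31 + 28 + 31 + 30 + 31 + 30 + 31 + 31 + 30 + 31 + 10 = 519.

519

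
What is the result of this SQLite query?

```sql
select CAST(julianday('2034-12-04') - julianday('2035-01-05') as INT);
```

-32

27 days remain in December 2034 after the 4th (31 − 4).
Then 5 days into January 2035.
Total: 27 + 5 = 32.
The subtraction is earlier − later, so the result is −32 → -32.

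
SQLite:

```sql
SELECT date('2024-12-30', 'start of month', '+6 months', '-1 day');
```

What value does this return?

2025-05-31

`start of month` rewinds 2024-12-30 to 2024-12-01.
Adding +6 months to 2024-12-01 gives 2025-06-01.
Going back 1 day from 2025-06-01 reaches 2025-05-31 (last day of May, 31 days).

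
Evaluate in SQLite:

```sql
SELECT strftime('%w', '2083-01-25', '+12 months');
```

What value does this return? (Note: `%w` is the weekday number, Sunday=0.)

2

First apply '+12 months': 2083-01-25 → 2084-01-25.
2084-01-25 is a Tuesday; with Sunday=0 that is 2.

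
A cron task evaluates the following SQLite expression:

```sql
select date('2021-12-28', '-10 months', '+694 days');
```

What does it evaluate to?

Adding -10 months to 2021-12-28 gives 2021-02-28.
Applying '+694 days' to 2021-02-28: counting 694 days forward gives 2023-01-23.

2023-01-23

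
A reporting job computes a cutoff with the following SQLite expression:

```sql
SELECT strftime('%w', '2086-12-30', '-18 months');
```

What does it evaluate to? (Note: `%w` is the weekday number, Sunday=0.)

First apply '-18 months': 2086-12-30 → 2085-06-30.
2085-06-30 is a Saturday; with Sunday=0 that is 6.

6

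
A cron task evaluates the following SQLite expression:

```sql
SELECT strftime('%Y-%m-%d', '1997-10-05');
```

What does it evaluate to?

1997-10-05

`%Y-%m-%d` extracts the ISO date: 1997-10-05.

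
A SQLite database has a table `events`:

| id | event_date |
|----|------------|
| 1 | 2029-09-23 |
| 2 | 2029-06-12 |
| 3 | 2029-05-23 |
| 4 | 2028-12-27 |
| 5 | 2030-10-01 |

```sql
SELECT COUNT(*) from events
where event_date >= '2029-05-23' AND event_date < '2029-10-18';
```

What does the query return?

Rows in [2029-05-23, 2029-10-18): 2029-09-23, 2029-06-12, 2029-05-23 → 3 rows.

3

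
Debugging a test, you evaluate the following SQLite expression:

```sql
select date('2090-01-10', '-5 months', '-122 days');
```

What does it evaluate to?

Adding -5 months to 2090-01-10 gives 2089-08-10.
Applying '-122 days' to 2089-08-10: counting 122 days back gives 2089-04-10.

2089-04-10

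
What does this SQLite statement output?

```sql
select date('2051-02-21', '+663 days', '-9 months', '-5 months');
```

Applying '+663 days' to 2051-02-21: counting 663 days forward gives 2052-12-15.
Adding -9 months to 2052-12-15 gives 2052-03-15.
Adding -5 months to 2052-03-15 gives 2051-10-15.

2051-10-15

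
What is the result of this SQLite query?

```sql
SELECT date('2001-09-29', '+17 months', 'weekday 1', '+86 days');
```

Adding +17 months to 2001-09-29 targets 2003-02-29. February 2003 has only 28 days, so SQLite normalizes the 1-day overflow forward to 2003-03-01.
`weekday 1` advances to the next Monday; 2003-03-01 is a Saturday, so it moves forward to 2003-03-03.
Applying '+86 days' to 2003-03-03: counting 86 days forward gives 2003-05-28.

2003-05-28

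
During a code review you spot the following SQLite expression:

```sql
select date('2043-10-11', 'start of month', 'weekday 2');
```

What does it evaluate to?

2043-10-06

`start of month` rewinds 2043-10-11 to 2043-10-01.
`weekday 2` advances to the next Tuesday; 2043-10-01 is a Thursday, so it moves forward to 2043-10-06.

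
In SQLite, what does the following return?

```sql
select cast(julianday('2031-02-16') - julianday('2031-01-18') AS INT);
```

29

13 days remain in January 2031 after the 18th (31 − 18).
Then 16 days into February 2031.
Total: 13 + 16 = 29.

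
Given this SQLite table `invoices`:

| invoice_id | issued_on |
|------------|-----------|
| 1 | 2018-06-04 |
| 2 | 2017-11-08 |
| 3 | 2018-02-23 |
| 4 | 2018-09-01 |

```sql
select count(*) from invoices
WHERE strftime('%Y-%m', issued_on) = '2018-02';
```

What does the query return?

1

Rows with year-month 2018-02: 2018-02-23 → 1.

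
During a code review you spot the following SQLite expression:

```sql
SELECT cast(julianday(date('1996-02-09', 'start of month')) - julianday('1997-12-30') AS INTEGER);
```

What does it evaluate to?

-698

`start of month` rewinds 1996-02-09 to 1996-02-01.
28 days remain in February 1996 after the 1st (29 − 1).
Full months from March 1996 through November 1997 contribute their day counts.
Then 30 days into December 1997.
Total: 28 + 31 + 30 + 31 + 30 + 31 + 31 + 30 + 31 + 30 + 31 + 31 + 28 + 31 + 30 + 31 + 30 + 31 + 31 + 30 + 31 + 30 + 30 = 698.
The subtraction is earlier − later, so the result is −698 → -698.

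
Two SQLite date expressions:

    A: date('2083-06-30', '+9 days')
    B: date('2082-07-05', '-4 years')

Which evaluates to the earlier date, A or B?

A = 2083-07-09.
B = 2078-07-05.
B is earlier.

B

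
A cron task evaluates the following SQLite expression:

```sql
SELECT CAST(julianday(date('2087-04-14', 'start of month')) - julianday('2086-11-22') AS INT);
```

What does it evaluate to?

130

`start of month` rewinds 2087-04-14 to 2087-04-01.
8 days remain in November 2086 after the 22nd (30 − 22).
December 2086: 31 days.
January 2087: 31 days.
February 2087: 28 days.
March 2087: 31 days.
Then 1 day into April 2087.
Total: 8 + 31 + 31 + 28 + 31 + 1 = 130.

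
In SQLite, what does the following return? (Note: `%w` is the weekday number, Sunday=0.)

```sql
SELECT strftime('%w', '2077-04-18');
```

2077-04-18 is a Sunday; with Sunday=0 that is 0.

0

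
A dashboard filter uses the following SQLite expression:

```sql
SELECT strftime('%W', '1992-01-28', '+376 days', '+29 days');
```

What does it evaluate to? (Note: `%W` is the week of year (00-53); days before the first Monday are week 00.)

10

First apply '+376 days', '+29 days': 1992-01-28 → 1993-03-08.
1993-03-08 is a Monday. SQLite's %W counts Mondays since the year started; the result is 10.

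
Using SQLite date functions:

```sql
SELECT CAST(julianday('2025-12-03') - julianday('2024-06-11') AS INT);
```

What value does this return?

19 days remain in June 2024 after the 11th (30 − 11).
Full months from July 2024 through November 2025 contribute their day counts.
Then 3 days into December 2025.
Total: 19 + 31 + 31 + 30 + 31 + 30 + 31 + 31 + 28 + 31 + 30 + 31 + 30 + 31 + 31 + 30 + 31 + 30 + 3 = 540.

540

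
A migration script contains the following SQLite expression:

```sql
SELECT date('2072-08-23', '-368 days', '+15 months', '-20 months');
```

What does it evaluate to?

2071-03-21

Applying '-368 days' to 2072-08-23: counting 368 days back gives 2071-08-21.
Adding +15 months to 2071-08-21 gives 2072-11-21.
Adding -20 months to 2072-11-21 gives 2071-03-21.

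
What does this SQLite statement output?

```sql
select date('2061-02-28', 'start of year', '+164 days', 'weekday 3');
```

`start of year` rewinds 2061-02-28 to 2061-01-01.
Applying '+164 days' to 2061-01-01: counting 164 days forward gives 2061-06-14.
`weekday 3` advances to the next Wednesday; 2061-06-14 is a Tuesday, so it moves forward to 2061-06-15.

2061-06-15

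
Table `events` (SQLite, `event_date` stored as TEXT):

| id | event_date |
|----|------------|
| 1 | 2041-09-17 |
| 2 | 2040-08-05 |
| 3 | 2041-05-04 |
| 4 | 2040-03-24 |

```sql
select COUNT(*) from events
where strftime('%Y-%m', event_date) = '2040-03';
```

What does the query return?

Rows with year-month 2040-03: 2040-03-24 → 1.

1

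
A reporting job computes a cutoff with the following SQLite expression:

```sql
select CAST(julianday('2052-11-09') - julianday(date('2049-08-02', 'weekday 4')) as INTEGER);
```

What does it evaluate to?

`weekday 4` advances to the next Thursday; 2049-08-02 is a Monday, so it moves forward to 2049-08-05.
26 days remain in August 2049 after the 5th (31 − 5).
Full months from September 2049 through October 2052 contribute their day counts.
Then 9 days into November 2052.
Total: 26 + 30 + 31 + 30 + 31 + 31 + 28 + 31 + 30 + 31 + 30 + 31 + 31 + 30 + 31 + 30 + 31 + 31 + 28 + 31 + 30 + 31 + 30 + 31 + 31 + 30 + 31 + 30 + 31 + 31 + 29 + 31 + 30 + 31 + 30 + 31 + 31 + 30 + 31 + 9 = 1192.

1192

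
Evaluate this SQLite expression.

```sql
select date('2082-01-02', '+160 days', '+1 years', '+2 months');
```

2083-08-11

Applying '+160 days' to 2082-01-02: counting 160 days forward gives 2082-06-11.
Adding +1 year to 2082-06-11 gives 2083-06-11.
Adding +2 months to 2083-06-11 gives 2083-08-11.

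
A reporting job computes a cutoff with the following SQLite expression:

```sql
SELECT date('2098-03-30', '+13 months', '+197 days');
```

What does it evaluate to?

2099-11-13

Adding +13 months to 2098-03-30 gives 2099-04-30.
Applying '+197 days' to 2099-04-30: counting 197 days forward gives 2099-11-13.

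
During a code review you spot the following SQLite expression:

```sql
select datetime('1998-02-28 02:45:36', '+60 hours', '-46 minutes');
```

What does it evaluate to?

1998-03-02 13:59:36

+60 hours from 1998-02-28 02:45:36 is 1998-03-02 14:45:36 (crosses midnight).
-46 minutes from 1998-03-02 14:45:36 is 1998-03-02 13:59:36.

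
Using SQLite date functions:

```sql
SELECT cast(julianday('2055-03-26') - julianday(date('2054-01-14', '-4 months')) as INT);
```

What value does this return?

558

Adding -4 months to 2054-01-14 gives 2053-09-14.
16 days remain in September 2053 after the 14th (30 − 14).
Full months from October 2053 through February 2055 contribute their day counts.
Then 26 days into March 2055.
Total: 16 + 31 + 30 + 31 + 31 + 28 + 31 + 30 + 31 + 30 + 31 + 31 + 30 + 31 + 30 + 31 + 31 + 28 + 26 = 558.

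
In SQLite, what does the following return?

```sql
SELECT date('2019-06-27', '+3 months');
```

2019-09-27

Adding +3 months to 2019-06-27 gives 2019-09-27.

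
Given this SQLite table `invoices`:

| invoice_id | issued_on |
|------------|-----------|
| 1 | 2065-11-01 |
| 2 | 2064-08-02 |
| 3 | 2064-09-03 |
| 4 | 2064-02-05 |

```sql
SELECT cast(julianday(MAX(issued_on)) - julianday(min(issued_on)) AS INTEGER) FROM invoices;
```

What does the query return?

635

MIN = 2064-02-05, MAX = 2065-11-01.
24 days remain in February 2064 after the 5th (29 − 5).
Full months from March 2064 through October 2065 contribute their day counts.
Then 1 day into November 2065.
Total: 24 + 31 + 30 + 31 + 30 + 31 + 31 + 30 + 31 + 30 + 31 + 31 + 28 + 31 + 30 + 31 + 30 + 31 + 31 + 30 + 31 + 1 = 635.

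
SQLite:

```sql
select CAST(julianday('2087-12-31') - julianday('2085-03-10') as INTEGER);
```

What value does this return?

21 days remain in March 2085 after the 10th (31 − 10).
Full months from April 2085 through November 2087 contribute their day counts.
Then 31 days into December 2087.
Total: 21 + 30 + 31 + 30 + 31 + 31 + 30 + 31 + 30 + 31 + 31 + 28 + 31 + 30 + 31 + 30 + 31 + 31 + 30 + 31 + 30 + 31 + 31 + 28 + 31 + 30 + 31 + 30 + 31 + 31 + 30 + 31 + 30 + 31 = 1026.

1026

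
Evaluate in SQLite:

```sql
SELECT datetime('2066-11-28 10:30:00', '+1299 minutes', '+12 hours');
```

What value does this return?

1299 minutes = 21h 39m; +1299 minutes from 2066-11-28 10:30:00 is 2066-11-29 08:09:00 (crosses midnight).
+12 hours from 2066-11-29 08:09:00 is 2066-11-29 20:09:00.

2066-11-29 20:09:00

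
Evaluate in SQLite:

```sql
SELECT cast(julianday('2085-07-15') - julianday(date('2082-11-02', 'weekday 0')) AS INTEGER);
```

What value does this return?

980

`weekday 0` advances to the next Sunday; 2082-11-02 is a Monday, so it moves forward to 2082-11-08.
22 days remain in November 2082 after the 8th (30 − 8).
Full months from December 2082 through June 2085 contribute their day counts.
Then 15 days into July 2085.
Total: 22 + 31 + 31 + 28 + 31 + 30 + 31 + 30 + 31 + 31 + 30 + 31 + 30 + 31 + 31 + 29 + 31 + 30 + 31 + 30 + 31 + 31 + 30 + 31 + 30 + 31 + 31 + 28 + 31 + 30 + 31 + 30 + 15 = 980.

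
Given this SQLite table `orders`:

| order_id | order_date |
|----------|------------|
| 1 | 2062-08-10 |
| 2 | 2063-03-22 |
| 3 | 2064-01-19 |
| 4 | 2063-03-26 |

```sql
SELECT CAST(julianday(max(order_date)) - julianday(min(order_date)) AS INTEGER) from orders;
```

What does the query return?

MIN = 2062-08-10, MAX = 2064-01-19.
21 days remain in August 2062 after the 10th (31 − 10).
Full months from September 2062 through December 2063 contribute their day counts.
Then 19 days into January 2064.
Total: 21 + 30 + 31 + 30 + 31 + 31 + 28 + 31 + 30 + 31 + 30 + 31 + 31 + 30 + 31 + 30 + 31 + 19 = 527.

527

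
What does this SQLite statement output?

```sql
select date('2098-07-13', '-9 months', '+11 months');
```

2098-09-13

Adding -9 months to 2098-07-13 gives 2097-10-13.
Adding +11 months to 2097-10-13 gives 2098-09-13.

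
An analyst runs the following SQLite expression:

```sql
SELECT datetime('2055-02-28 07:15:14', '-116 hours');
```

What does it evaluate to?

-116 hours from 2055-02-28 07:15:14 is 2055-02-23 11:15:14 (crosses midnight).

2055-02-23 11:15:14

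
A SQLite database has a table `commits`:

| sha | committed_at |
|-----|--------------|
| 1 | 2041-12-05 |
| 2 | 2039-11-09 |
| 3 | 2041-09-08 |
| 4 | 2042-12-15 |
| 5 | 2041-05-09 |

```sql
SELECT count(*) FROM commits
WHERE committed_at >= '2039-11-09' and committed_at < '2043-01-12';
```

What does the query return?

5

Rows in [2039-11-09, 2043-01-12): 2041-12-05, 2039-11-09, 2041-09-08, 2042-12-15, 2041-05-09 → 5 rows.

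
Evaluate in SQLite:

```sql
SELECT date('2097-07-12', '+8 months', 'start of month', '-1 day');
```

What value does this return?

Adding +8 months to 2097-07-12 gives 2098-03-12.
`start of month` rewinds 2098-03-12 to 2098-03-01.
Going back 1 day from 2098-03-01 reaches 2098-02-28 (last day of February, 28 days).

2098-02-28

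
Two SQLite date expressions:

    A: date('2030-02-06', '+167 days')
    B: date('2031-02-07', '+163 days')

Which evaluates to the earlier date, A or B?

A = 2030-07-23.
B = 2031-07-20.
A is earlier.

A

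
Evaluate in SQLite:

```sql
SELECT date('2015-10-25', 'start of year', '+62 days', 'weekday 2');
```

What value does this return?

`start of year` rewinds 2015-10-25 to 2015-01-01.
Applying '+62 days' to 2015-01-01: counting 62 days forward gives 2015-03-04.
`weekday 2` advances to the next Tuesday; 2015-03-04 is a Wednesday, so it moves forward to 2015-03-10.

2015-03-10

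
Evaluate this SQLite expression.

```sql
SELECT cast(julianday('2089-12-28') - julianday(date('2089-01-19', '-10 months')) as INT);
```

649

Adding -10 months to 2089-01-19 gives 2088-03-19.
12 days remain in March 2088 after the 19th (31 − 19).
Full months from April 2088 through November 2089 contribute their day counts.
Then 28 days into December 2089.
Total: 12 + 30 + 31 + 30 + 31 + 31 + 30 + 31 + 30 + 31 + 31 + 28 + 31 + 30 + 31 + 30 + 31 + 31 + 30 + 31 + 30 + 28 = 649.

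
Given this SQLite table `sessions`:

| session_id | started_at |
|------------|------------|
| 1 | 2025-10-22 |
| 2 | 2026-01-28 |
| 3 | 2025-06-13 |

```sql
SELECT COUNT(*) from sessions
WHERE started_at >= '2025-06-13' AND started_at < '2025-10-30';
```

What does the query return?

Rows in [2025-06-13, 2025-10-30): 2025-10-22, 2025-06-13 → 2 rows.

2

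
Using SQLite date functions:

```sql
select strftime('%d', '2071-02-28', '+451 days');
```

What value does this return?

First apply '+451 days': 2071-02-28 → 2072-05-24.
`%d` extracts the 2-digit day of month: 24.

24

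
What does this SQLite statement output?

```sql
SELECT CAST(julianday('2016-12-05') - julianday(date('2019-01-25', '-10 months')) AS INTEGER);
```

Adding -10 months to 2019-01-25 gives 2018-03-25.
26 days remain in December 2016 after the 5th (31 − 5).
Full months from January 2017 through February 2018 contribute their day counts.
Then 25 days into March 2018.
Total: 26 + 31 + 28 + 31 + 30 + 31 + 30 + 31 + 31 + 30 + 31 + 30 + 31 + 31 + 28 + 25 = 475.
The subtraction is earlier − later, so the result is −475 → -475.

-475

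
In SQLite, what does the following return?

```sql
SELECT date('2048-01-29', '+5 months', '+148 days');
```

Adding +5 months to 2048-01-29 gives 2048-06-29.
Applying '+148 days' to 2048-06-29: counting 148 days forward gives 2048-11-24.

2048-11-24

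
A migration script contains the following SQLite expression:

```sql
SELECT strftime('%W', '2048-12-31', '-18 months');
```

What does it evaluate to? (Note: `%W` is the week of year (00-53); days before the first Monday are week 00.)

First apply '-18 months': 2048-12-31 → 2047-07-01.
2047-07-01 is a Monday. SQLite's %W counts Mondays since the year started; the result is 26.

26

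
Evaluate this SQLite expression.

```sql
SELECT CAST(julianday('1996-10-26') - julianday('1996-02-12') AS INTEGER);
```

257

17 days remain in February 1996 after the 12th (29 − 12).
Full months from March 1996 through September 1996 contribute their day counts.
Then 26 days into October 1996.
Total: 17 + 31 + 30 + 31 + 30 + 31 + 31 + 30 + 26 = 257.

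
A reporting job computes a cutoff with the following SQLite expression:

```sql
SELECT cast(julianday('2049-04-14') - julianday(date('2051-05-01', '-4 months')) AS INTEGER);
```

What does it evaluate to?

-627

Adding -4 months to 2051-05-01 gives 2051-01-01.
16 days remain in April 2049 after the 14th (30 − 14).
Full months from May 2049 through December 2050 contribute their day counts.
Then 1 day into January 2051.
Total: 16 + 31 + 30 + 31 + 31 + 30 + 31 + 30 + 31 + 31 + 28 + 31 + 30 + 31 + 30 + 31 + 31 + 30 + 31 + 30 + 31 + 1 = 627.
The subtraction is earlier − later, so the result is −627 → -627.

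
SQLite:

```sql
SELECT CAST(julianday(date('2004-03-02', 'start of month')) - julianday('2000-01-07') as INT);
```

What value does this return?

`start of month` rewinds 2004-03-02 to 2004-03-01.
24 days remain in January 2000 after the 7th (31 − 7).
Full months from February 2000 through February 2004 contribute their day counts.
Then 1 day into March 2004.
Total: 24 + 29 + 31 + 30 + 31 + 30 + 31 + 31 + 30 + 31 + 30 + 31 + 31 + 28 + 31 + 30 + 31 + 30 + 31 + 31 + 30 + 31 + 30 + 31 + 31 + 28 + 31 + 30 + 31 + 30 + 31 + 31 + 30 + 31 + 30 + 31 + 31 + 28 + 31 + 30 + 31 + 30 + 31 + 31 + 30 + 31 + 30 + 31 + 31 + 29 + 1 = 1515.

1515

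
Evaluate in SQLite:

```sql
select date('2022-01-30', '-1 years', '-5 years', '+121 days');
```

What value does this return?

2016-05-30

Adding -1 year to 2022-01-30 gives 2021-01-30.
Adding -5 years to 2021-01-30 gives 2016-01-30.
Applying '+121 days' to 2016-01-30: counting 121 days forward gives 2016-05-30.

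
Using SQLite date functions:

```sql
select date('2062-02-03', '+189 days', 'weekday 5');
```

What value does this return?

Applying '+189 days' to 2062-02-03: counting 189 days forward gives 2062-08-11.
`weekday 5` advances to the next Friday; 2062-08-11 is already a Friday, so it stays at 2062-08-11.

2062-08-11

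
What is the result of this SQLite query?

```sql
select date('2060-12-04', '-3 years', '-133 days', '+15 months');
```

2058-10-24

Adding -3 years to 2060-12-04 gives 2057-12-04.
Applying '-133 days' to 2057-12-04: counting 133 days back gives 2057-07-24.
Adding +15 months to 2057-07-24 gives 2058-10-24.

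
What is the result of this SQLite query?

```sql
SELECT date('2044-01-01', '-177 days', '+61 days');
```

2043-09-07

Applying '-177 days' to 2044-01-01: counting 177 days back gives 2043-07-08.
Applying '+61 days' to 2043-07-08: counting 61 days forward gives 2043-09-07.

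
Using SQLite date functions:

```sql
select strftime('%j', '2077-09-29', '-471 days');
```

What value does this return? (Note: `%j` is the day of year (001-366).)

First apply '-471 days': 2077-09-29 → 2076-06-15.
Day-of-year for 2076-06-15: days since 2076-01-01 inclusive = 167, zero-padded to 167.

167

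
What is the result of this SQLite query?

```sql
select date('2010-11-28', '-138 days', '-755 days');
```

2008-06-18

Applying '-138 days' to 2010-11-28: counting 138 days back gives 2010-07-13.
Applying '-755 days' to 2010-07-13: counting 755 days back gives 2008-06-18.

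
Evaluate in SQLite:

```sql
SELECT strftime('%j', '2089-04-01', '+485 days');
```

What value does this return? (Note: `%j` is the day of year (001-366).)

211

First apply '+485 days': 2089-04-01 → 2090-07-30.
Day-of-year for 2090-07-30: days since 2090-01-01 inclusive = 211, zero-padded to 211.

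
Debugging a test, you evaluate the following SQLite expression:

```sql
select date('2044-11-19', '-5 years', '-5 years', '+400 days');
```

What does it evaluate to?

Adding -5 years to 2044-11-19 gives 2039-11-19.
Adding -5 years to 2039-11-19 gives 2034-11-19.
Applying '+400 days' to 2034-11-19: counting 400 days forward gives 2035-12-24.

2035-12-24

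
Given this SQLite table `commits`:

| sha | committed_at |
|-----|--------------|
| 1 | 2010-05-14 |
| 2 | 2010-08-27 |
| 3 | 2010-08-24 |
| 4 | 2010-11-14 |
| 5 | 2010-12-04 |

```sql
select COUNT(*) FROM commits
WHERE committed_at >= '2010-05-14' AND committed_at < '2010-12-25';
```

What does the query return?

5

Rows in [2010-05-14, 2010-12-25): 2010-05-14, 2010-08-27, 2010-08-24, 2010-11-14, 2010-12-04 → 5 rows.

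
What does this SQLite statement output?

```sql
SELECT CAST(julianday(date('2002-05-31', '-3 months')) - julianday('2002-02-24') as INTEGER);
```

7

Adding -3 months to 2002-05-31 targets 2002-02-31. February 2002 has only 28 days, so SQLite normalizes the 3-day overflow forward to 2002-03-03.
4 days remain in February 2002 after the 24th (28 − 24).
Then 3 days into March 2002.
Total: 4 + 3 = 7.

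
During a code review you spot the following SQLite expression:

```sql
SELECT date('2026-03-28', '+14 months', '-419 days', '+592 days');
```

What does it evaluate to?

2027-11-17

Adding +14 months to 2026-03-28 gives 2027-05-28.
Applying '-419 days' to 2027-05-28: counting 419 days back gives 2026-04-04.
Applying '+592 days' to 2026-04-04: counting 592 days forward gives 2027-11-17.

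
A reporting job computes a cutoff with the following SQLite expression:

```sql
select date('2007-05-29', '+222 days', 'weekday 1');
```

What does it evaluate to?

Applying '+222 days' to 2007-05-29: counting 222 days forward gives 2008-01-06.
`weekday 1` advances to the next Monday; 2008-01-06 is a Sunday, so it moves forward to 2008-01-07.

2008-01-07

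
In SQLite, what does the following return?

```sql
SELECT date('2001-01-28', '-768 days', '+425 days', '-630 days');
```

1998-05-31

Applying '-768 days' to 2001-01-28: counting 768 days back gives 1998-12-22.
Applying '+425 days' to 1998-12-22: counting 425 days forward gives 2000-02-20.
Applying '-630 days' to 2000-02-20: counting 630 days back gives 1998-05-31.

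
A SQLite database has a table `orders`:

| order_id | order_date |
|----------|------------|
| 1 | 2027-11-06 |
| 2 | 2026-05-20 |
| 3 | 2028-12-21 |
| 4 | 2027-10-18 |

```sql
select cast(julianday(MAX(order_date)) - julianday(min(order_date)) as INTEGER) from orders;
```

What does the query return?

946

MIN = 2026-05-20, MAX = 2028-12-21.
11 days remain in May 2026 after the 20th (31 − 20).
Full months from June 2026 through November 2028 contribute their day counts.
Then 21 days into December 2028.
Total: 11 + 30 + 31 + 31 + 30 + 31 + 30 + 31 + 31 + 28 + 31 + 30 + 31 + 30 + 31 + 31 + 30 + 31 + 30 + 31 + 31 + 29 + 31 + 30 + 31 + 30 + 31 + 31 + 30 + 31 + 30 + 21 = 946.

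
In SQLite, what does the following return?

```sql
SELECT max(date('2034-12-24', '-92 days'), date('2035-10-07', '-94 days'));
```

2035-07-05

date('2034-12-24', '-92 days') → 2034-09-23.
date('2035-10-07', '-94 days') → 2035-07-05.
Later of the two is 2035-07-05.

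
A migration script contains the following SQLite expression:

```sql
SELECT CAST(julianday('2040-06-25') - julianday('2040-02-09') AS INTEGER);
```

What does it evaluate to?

137

20 days remain in February 2040 after the 9th (29 − 9).
March 2040: 31 days.
April 2040: 30 days.
May 2040: 31 days.
Then 25 days into June 2040.
Total: 20 + 31 + 30 + 31 + 25 = 137.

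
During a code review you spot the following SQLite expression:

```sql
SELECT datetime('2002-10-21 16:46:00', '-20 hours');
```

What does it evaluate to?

-20 hours from 2002-10-21 16:46:00 is 2002-10-20 20:46:00 (crosses midnight).

2002-10-20 20:46:00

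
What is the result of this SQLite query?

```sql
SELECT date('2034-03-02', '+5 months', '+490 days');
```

Adding +5 months to 2034-03-02 gives 2034-08-02.
Applying '+490 days' to 2034-08-02: counting 490 days forward gives 2035-12-05.

2035-12-05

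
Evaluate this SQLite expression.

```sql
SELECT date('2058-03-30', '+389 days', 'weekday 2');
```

Applying '+389 days' to 2058-03-30: counting 389 days forward gives 2059-04-23.
`weekday 2` advances to the next Tuesday; 2059-04-23 is a Wednesday, so it moves forward to 2059-04-29.

2059-04-29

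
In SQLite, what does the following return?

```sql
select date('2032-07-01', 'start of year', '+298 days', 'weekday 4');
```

2032-10-28

`start of year` rewinds 2032-07-01 to 2032-01-01.
Applying '+298 days' to 2032-01-01: counting 298 days forward gives 2032-10-25.
`weekday 4` advances to the next Thursday; 2032-10-25 is a Monday, so it moves forward to 2032-10-28.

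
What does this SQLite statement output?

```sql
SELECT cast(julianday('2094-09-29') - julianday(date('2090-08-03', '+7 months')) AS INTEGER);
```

1306

Adding +7 months to 2090-08-03 gives 2091-03-03.
28 days remain in March 2091 after the 3rd (31 − 3).
Full months from April 2091 through August 2094 contribute their day counts.
Then 29 days into September 2094.
Total: 28 + 30 + 31 + 30 + 31 + 31 + 30 + 31 + 30 + 31 + 31 + 29 + 31 + 30 + 31 + 30 + 31 + 31 + 30 + 31 + 30 + 31 + 31 + 28 + 31 + 30 + 31 + 30 + 31 + 31 + 30 + 31 + 30 + 31 + 31 + 28 + 31 + 30 + 31 + 30 + 31 + 31 + 29 = 1306.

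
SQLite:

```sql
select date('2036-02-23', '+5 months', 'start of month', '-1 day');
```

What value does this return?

Adding +5 months to 2036-02-23 gives 2036-07-23.
`start of month` rewinds 2036-07-23 to 2036-07-01.
Going back 1 day from 2036-07-01 reaches 2036-06-30 (last day of June, 30 days).

2036-06-30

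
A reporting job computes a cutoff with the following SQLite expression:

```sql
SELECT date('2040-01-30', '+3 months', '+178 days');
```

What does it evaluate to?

Adding +3 months to 2040-01-30 gives 2040-04-30.
Applying '+178 days' to 2040-04-30: counting 178 days forward gives 2040-10-25.

2040-10-25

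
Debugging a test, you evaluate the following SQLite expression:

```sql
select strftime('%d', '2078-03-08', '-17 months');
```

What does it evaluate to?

08

First apply '-17 months': 2078-03-08 → 2076-10-08.
`%d` extracts the 2-digit day of month: 08.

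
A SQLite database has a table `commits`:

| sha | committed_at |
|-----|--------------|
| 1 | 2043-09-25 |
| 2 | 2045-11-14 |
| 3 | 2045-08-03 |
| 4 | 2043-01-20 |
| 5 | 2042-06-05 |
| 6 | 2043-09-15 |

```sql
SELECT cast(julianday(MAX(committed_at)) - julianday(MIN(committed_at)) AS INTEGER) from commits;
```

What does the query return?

1258

MIN = 2042-06-05, MAX = 2045-11-14.
25 days remain in June 2042 after the 5th (30 − 5).
Full months from July 2042 through October 2045 contribute their day counts.
Then 14 days into November 2045.
Total: 25 + 31 + 31 + 30 + 31 + 30 + 31 + 31 + 28 + 31 + 30 + 31 + 30 + 31 + 31 + 30 + 31 + 30 + 31 + 31 + 29 + 31 + 30 + 31 + 30 + 31 + 31 + 30 + 31 + 30 + 31 + 31 + 28 + 31 + 30 + 31 + 30 + 31 + 31 + 30 + 31 + 14 = 1258.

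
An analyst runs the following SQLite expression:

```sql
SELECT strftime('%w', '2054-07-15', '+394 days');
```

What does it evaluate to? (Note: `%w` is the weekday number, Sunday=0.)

5

First apply '+394 days': 2054-07-15 → 2055-08-13.
2055-08-13 is a Friday; with Sunday=0 that is 5.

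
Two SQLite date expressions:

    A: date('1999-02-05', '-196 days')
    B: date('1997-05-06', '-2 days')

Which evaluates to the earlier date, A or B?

B

A = 1998-07-24.
B = 1997-05-04.
B is earlier.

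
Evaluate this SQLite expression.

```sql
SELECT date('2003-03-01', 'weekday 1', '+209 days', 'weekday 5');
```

`weekday 1` advances to the next Monday; 2003-03-01 is a Saturday, so it moves forward to 2003-03-03.
Applying '+209 days' to 2003-03-03: counting 209 days forward gives 2003-09-28.
`weekday 5` advances to the next Friday; 2003-09-28 is a Sunday, so it moves forward to 2003-10-03.

2003-10-03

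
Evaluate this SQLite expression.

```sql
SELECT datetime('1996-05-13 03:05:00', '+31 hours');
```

1996-05-14 10:05:00

+31 hours from 1996-05-13 03:05:00 is 1996-05-14 10:05:00 (crosses midnight).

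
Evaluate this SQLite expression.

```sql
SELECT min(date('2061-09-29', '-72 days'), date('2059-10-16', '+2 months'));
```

date('2061-09-29', '-72 days') → 2061-07-19.
date('2059-10-16', '+2 months') → 2059-12-16.
Earlier of the two is 2059-12-16.

2059-12-16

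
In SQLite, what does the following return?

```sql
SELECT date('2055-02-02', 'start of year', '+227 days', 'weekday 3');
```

`start of year` rewinds 2055-02-02 to 2055-01-01.
Applying '+227 days' to 2055-01-01: counting 227 days forward gives 2055-08-16.
`weekday 3` advances to the next Wednesday; 2055-08-16 is a Monday, so it moves forward to 2055-08-18.

2055-08-18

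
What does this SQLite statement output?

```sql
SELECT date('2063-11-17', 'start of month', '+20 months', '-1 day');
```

`start of month` rewinds 2063-11-17 to 2063-11-01.
Adding +20 months to 2063-11-01 gives 2065-07-01.
Going back 1 day from 2065-07-01 reaches 2065-06-30 (last day of June, 30 days).

2065-06-30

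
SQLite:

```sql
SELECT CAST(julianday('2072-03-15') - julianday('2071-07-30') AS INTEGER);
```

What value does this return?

1 day remains in July 2071 after the 30th (31 − 30).
Full months from August 2071 through February 2072 contribute their day counts.
Then 15 days into March 2072.
Total: 1 + 31 + 30 + 31 + 30 + 31 + 31 + 29 + 15 = 229.

229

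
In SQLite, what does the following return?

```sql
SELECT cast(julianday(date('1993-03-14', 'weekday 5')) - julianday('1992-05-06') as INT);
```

`weekday 5` advances to the next Friday; 1993-03-14 is a Sunday, so it moves forward to 1993-03-19.
25 days remain in May 1992 after the 6th (31 − 6).
Full months from June 1992 through February 1993 contribute their day counts.
Then 19 days into March 1993.
Total: 25 + 30 + 31 + 31 + 30 + 31 + 30 + 31 + 31 + 28 + 19 = 317.

317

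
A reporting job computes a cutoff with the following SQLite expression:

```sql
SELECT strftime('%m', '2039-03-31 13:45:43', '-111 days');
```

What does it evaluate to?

First apply '-111 days': 2039-03-31 13:45:43 → 2038-12-10 13:45:43.
`%m` extracts the 2-digit month (01-12): 12.

12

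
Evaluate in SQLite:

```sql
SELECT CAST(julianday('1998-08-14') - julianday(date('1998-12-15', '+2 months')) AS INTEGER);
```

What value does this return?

Adding +2 months to 1998-12-15 gives 1999-02-15.
17 days remain in August 1998 after the 14th (31 − 14).
September 1998: 30 days.
October 1998: 31 days.
November 1998: 30 days.
December 1998: 31 days.
January 1999: 31 days.
Then 15 days into February 1999.
Total: 17 + 30 + 31 + 30 + 31 + 31 + 15 = 185.
The subtraction is earlier − later, so the result is −185 → -185.

-185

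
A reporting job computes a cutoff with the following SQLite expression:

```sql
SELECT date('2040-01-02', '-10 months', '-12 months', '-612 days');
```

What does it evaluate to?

Adding -10 months to 2040-01-02 gives 2039-03-02.
Adding -12 months to 2039-03-02 gives 2038-03-02.
Applying '-612 days' to 2038-03-02: counting 612 days back gives 2036-06-28.

2036-06-28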